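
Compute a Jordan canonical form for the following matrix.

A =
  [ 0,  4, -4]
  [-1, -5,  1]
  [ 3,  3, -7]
J_2(-4) ⊕ J_1(-4)

The characteristic polynomial is
  det(x·I − A) = x^3 + 12*x^2 + 48*x + 64 = (x + 4)^3

Eigenvalues and multiplicities (the geometric multiplicity of λ is n − rank(A − λI), which equals the number of Jordan blocks for λ):
  λ = -4: algebraic multiplicity = 3, geometric multiplicity = 2

Determining the block sizes for each eigenvalue:
  λ = -4: 2 blocks summing to 3 forces exactly one block of size 2 and the rest size 1 → block sizes [2, 1]

Assembling the blocks gives a Jordan form
J =
  [-4,  1,  0]
  [ 0, -4,  0]
  [ 0,  0, -4]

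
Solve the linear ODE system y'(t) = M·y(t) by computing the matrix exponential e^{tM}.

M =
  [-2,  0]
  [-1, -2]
e^{tM} =
  [exp(-2*t), 0]
  [-t*exp(-2*t), exp(-2*t)]

Strategy: write M = P · J · P⁻¹ where J is a Jordan canonical form, so e^{tM} = P · e^{tJ} · P⁻¹, and e^{tJ} can be computed block-by-block.

M has Jordan form
J =
  [-2,  1]
  [ 0, -2]
(up to reordering of blocks).

Per-block formulas:
  For a 2×2 Jordan block J_2(-2): exp(t · J_2(-2)) = e^(-2t)·(I + t·N), where N is the 2×2 nilpotent shift.

After assembling e^{tJ} and conjugating by P, we get:

e^{tM} =
  [exp(-2*t), 0]
  [-t*exp(-2*t), exp(-2*t)]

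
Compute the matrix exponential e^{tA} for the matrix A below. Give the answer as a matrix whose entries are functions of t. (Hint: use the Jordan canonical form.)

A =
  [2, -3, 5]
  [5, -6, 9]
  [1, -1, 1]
e^{tA} =
  [-t^2*exp(-t)/2 + 3*t*exp(-t) + exp(-t), t^2*exp(-t)/2 - 3*t*exp(-t), -t^2*exp(-t) + 5*t*exp(-t)]
  [-t^2*exp(-t)/2 + 5*t*exp(-t), t^2*exp(-t)/2 - 5*t*exp(-t) + exp(-t), -t^2*exp(-t) + 9*t*exp(-t)]
  [t*exp(-t), -t*exp(-t), 2*t*exp(-t) + exp(-t)]

Strategy: write A = P · J · P⁻¹ where J is a Jordan canonical form, so e^{tA} = P · e^{tJ} · P⁻¹, and e^{tJ} can be computed block-by-block.

A has Jordan form
J =
  [-1,  1,  0]
  [ 0, -1,  1]
  [ 0,  0, -1]
(up to reordering of blocks).

Per-block formulas:
  For a 3×3 Jordan block J_3(-1): exp(t · J_3(-1)) = e^(-1t)·(I + t·N + (t^2/2)·N^2), where N is the 3×3 nilpotent shift.

After assembling e^{tJ} and conjugating by P, we get:

e^{tA} =
  [-t^2*exp(-t)/2 + 3*t*exp(-t) + exp(-t), t^2*exp(-t)/2 - 3*t*exp(-t), -t^2*exp(-t) + 5*t*exp(-t)]
  [-t^2*exp(-t)/2 + 5*t*exp(-t), t^2*exp(-t)/2 - 5*t*exp(-t) + exp(-t), -t^2*exp(-t) + 9*t*exp(-t)]
  [t*exp(-t), -t*exp(-t), 2*t*exp(-t) + exp(-t)]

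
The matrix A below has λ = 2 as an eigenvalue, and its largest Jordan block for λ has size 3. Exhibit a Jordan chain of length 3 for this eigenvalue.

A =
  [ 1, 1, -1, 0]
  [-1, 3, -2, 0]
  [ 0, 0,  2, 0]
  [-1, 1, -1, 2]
A Jordan chain for λ = 2 of length 3:
v_1 = (-1, -1, 0, -1)ᵀ
v_2 = (-1, -2, 0, -1)ᵀ
v_3 = (0, 0, 1, 0)ᵀ

Let N = A − (2)·I. We want v_3 with N^3 v_3 = 0 but N^2 v_3 ≠ 0; then v_{j-1} := N · v_j for j = 3, …, 2.

Pick v_3 = (0, 0, 1, 0)ᵀ.
Then v_2 = N · v_3 = (-1, -2, 0, -1)ᵀ.
Then v_1 = N · v_2 = (-1, -1, 0, -1)ᵀ.

Sanity check: (A − (2)·I) v_1 = (0, 0, 0, 0)ᵀ = 0. ✓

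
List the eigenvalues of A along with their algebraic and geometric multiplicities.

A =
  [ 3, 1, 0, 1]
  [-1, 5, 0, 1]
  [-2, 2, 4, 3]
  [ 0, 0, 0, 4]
λ = 4: alg = 4, geom = 2

Step 1 — factor the characteristic polynomial to read off the algebraic multiplicities:
  χ_A(x) = (x - 4)^4

Step 2 — compute geometric multiplicities via the rank-nullity identity g(λ) = n − rank(A − λI):
  rank(A − (4)·I) = 2, so dim ker(A − (4)·I) = n − 2 = 2

Summary:
  λ = 4: algebraic multiplicity = 4, geometric multiplicity = 2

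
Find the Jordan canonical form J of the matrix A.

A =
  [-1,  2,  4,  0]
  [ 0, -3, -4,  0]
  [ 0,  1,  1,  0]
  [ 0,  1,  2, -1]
J_2(-1) ⊕ J_1(-1) ⊕ J_1(-1)

The characteristic polynomial is
  det(x·I − A) = x^4 + 4*x^3 + 6*x^2 + 4*x + 1 = (x + 1)^4

Eigenvalues and multiplicities (the geometric multiplicity of λ is n − rank(A − λI), which equals the number of Jordan blocks for λ):
  λ = -1: algebraic multiplicity = 4, geometric multiplicity = 3

Determining the block sizes for each eigenvalue:
  λ = -1: 3 blocks summing to 4 forces exactly one block of size 2 and the rest size 1 → block sizes [2, 1, 1]

Assembling the blocks gives a Jordan form
J =
  [-1,  1,  0,  0]
  [ 0, -1,  0,  0]
  [ 0,  0, -1,  0]
  [ 0,  0,  0, -1]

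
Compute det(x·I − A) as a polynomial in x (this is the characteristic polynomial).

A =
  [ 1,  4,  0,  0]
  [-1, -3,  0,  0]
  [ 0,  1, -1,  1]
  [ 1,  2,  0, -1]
x^4 + 4*x^3 + 6*x^2 + 4*x + 1

Expanding det(x·I − A) (e.g. by cofactor expansion or by noting that A is similar to its Jordan form J, which has the same characteristic polynomial as A) gives
  χ_A(x) = x^4 + 4*x^3 + 6*x^2 + 4*x + 1
which factors as (x + 1)^4. The eigenvalues (with algebraic multiplicities) are λ = -1 with multiplicity 4.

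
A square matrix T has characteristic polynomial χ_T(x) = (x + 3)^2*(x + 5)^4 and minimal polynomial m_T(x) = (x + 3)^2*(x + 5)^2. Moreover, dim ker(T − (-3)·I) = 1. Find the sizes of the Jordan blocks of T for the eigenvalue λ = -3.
Block sizes for λ = -3: [2]

Step 1 — from the characteristic polynomial, algebraic multiplicity of λ = -3 is 2. From dim ker(T − (-3)·I) = 1, there are exactly 1 Jordan blocks for λ = -3.
Step 2 — from the minimal polynomial, the factor (x + 3)^2 tells us the largest block for λ = -3 has size 2.
Step 3 — with total size 2, 1 blocks, and largest block 2, the block sizes (in nonincreasing order) are [2].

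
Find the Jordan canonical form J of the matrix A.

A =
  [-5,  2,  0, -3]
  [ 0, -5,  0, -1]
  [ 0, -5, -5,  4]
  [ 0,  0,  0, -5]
J_3(-5) ⊕ J_1(-5)

The characteristic polynomial is
  det(x·I − A) = x^4 + 20*x^3 + 150*x^2 + 500*x + 625 = (x + 5)^4

Eigenvalues and multiplicities (the geometric multiplicity of λ is n − rank(A − λI), which equals the number of Jordan blocks for λ):
  λ = -5: algebraic multiplicity = 4, geometric multiplicity = 2

Determining the block sizes for each eigenvalue:
  λ = -5: with am = 4 and gm = 2, the partition is not yet determined (e.g. several partitions of 4 into 2 parts exist). Let N = A − (-5)·I. Computing rank(N^1) = 2, rank(N^2) = 1, rank(N^3) = 0; the number of blocks of size ≥ j is rank(N^{j−1}) − rank(N^j), giving [2, 1, 1]. So we have 1 block(s) of size 3, 1 block(s) of size 1 → block sizes [3, 1]

Assembling the blocks gives a Jordan form
J =
  [-5,  1,  0,  0]
  [ 0, -5,  1,  0]
  [ 0,  0, -5,  0]
  [ 0,  0,  0, -5]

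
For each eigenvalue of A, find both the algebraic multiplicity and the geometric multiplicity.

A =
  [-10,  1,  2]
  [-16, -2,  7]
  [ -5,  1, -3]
λ = -5: alg = 3, geom = 1

Step 1 — factor the characteristic polynomial to read off the algebraic multiplicities:
  χ_A(x) = (x + 5)^3

Step 2 — compute geometric multiplicities via the rank-nullity identity g(λ) = n − rank(A − λI):
  rank(A − (-5)·I) = 2, so dim ker(A − (-5)·I) = n − 2 = 1

Summary:
  λ = -5: algebraic multiplicity = 3, geometric multiplicity = 1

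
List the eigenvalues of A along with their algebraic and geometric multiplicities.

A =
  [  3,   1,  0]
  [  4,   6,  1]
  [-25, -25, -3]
λ = 2: alg = 3, geom = 1

Step 1 — factor the characteristic polynomial to read off the algebraic multiplicities:
  χ_A(x) = (x - 2)^3

Step 2 — compute geometric multiplicities via the rank-nullity identity g(λ) = n − rank(A − λI):
  rank(A − (2)·I) = 2, so dim ker(A − (2)·I) = n − 2 = 1

Summary:
  λ = 2: algebraic multiplicity = 3, geometric multiplicity = 1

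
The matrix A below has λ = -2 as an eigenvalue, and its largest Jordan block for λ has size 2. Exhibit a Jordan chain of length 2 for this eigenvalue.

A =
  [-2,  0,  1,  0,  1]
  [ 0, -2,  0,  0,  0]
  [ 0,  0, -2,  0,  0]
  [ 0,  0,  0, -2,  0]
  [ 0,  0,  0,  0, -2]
A Jordan chain for λ = -2 of length 2:
v_1 = (1, 0, 0, 0, 0)ᵀ
v_2 = (0, 0, 1, 0, 0)ᵀ

Let N = A − (-2)·I. We want v_2 with N^2 v_2 = 0 but N^1 v_2 ≠ 0; then v_{j-1} := N · v_j for j = 2, …, 2.

Pick v_2 = (0, 0, 1, 0, 0)ᵀ.
Then v_1 = N · v_2 = (1, 0, 0, 0, 0)ᵀ.

Sanity check: (A − (-2)·I) v_1 = (0, 0, 0, 0, 0)ᵀ = 0. ✓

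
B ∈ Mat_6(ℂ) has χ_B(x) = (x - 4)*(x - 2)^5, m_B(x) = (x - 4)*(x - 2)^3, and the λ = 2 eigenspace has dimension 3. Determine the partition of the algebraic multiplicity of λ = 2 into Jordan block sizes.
Block sizes for λ = 2: [3, 1, 1]

Step 1 — from the characteristic polynomial, algebraic multiplicity of λ = 2 is 5. From dim ker(B − (2)·I) = 3, there are exactly 3 Jordan blocks for λ = 2.
Step 2 — from the minimal polynomial, the factor (x − 2)^3 tells us the largest block for λ = 2 has size 3.
Step 3 — with total size 5, 3 blocks, and largest block 3, the block sizes (in nonincreasing order) are [3, 1, 1].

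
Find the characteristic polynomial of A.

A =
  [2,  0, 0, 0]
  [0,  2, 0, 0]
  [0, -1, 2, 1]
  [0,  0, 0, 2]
x^4 - 8*x^3 + 24*x^2 - 32*x + 16

Expanding det(x·I − A) (e.g. by cofactor expansion or by noting that A is similar to its Jordan form J, which has the same characteristic polynomial as A) gives
  χ_A(x) = x^4 - 8*x^3 + 24*x^2 - 32*x + 16
which factors as (x - 2)^4. The eigenvalues (with algebraic multiplicities) are λ = 2 with multiplicity 4.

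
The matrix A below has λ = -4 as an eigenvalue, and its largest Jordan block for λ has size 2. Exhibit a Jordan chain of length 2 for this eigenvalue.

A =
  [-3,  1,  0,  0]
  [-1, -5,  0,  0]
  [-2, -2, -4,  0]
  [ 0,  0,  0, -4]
A Jordan chain for λ = -4 of length 2:
v_1 = (1, -1, -2, 0)ᵀ
v_2 = (1, 0, 0, 0)ᵀ

Let N = A − (-4)·I. We want v_2 with N^2 v_2 = 0 but N^1 v_2 ≠ 0; then v_{j-1} := N · v_j for j = 2, …, 2.

Pick v_2 = (1, 0, 0, 0)ᵀ.
Then v_1 = N · v_2 = (1, -1, -2, 0)ᵀ.

Sanity check: (A − (-4)·I) v_1 = (0, 0, 0, 0)ᵀ = 0. ✓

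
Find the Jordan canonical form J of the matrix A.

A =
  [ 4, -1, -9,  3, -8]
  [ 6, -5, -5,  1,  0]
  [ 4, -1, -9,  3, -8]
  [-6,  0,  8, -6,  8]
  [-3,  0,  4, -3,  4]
J_3(-4) ⊕ J_1(0) ⊕ J_1(0)

The characteristic polynomial is
  det(x·I − A) = x^5 + 12*x^4 + 48*x^3 + 64*x^2 = x^2*(x + 4)^3

Eigenvalues and multiplicities (the geometric multiplicity of λ is n − rank(A − λI), which equals the number of Jordan blocks for λ):
  λ = -4: algebraic multiplicity = 3, geometric multiplicity = 1
  λ = 0: algebraic multiplicity = 2, geometric multiplicity = 2

Determining the block sizes for each eigenvalue:
  λ = -4: one block (gm = 1), so the single block has size am = 3 → block sizes [3]
  λ = 0: gm = am = 2, so every block has size 1 → block sizes [1, 1]

Assembling the blocks gives a Jordan form
J =
  [-4,  1,  0, 0, 0]
  [ 0, -4,  1, 0, 0]
  [ 0,  0, -4, 0, 0]
  [ 0,  0,  0, 0, 0]
  [ 0,  0,  0, 0, 0]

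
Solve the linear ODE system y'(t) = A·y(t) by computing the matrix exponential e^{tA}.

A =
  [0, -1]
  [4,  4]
e^{tA} =
  [-2*t*exp(2*t) + exp(2*t), -t*exp(2*t)]
  [4*t*exp(2*t), 2*t*exp(2*t) + exp(2*t)]

Strategy: write A = P · J · P⁻¹ where J is a Jordan canonical form, so e^{tA} = P · e^{tJ} · P⁻¹, and e^{tJ} can be computed block-by-block.

A has Jordan form
J =
  [2, 1]
  [0, 2]
(up to reordering of blocks).

Per-block formulas:
  For a 2×2 Jordan block J_2(2): exp(t · J_2(2)) = e^(2t)·(I + t·N), where N is the 2×2 nilpotent shift.

After assembling e^{tJ} and conjugating by P, we get:

e^{tA} =
  [-2*t*exp(2*t) + exp(2*t), -t*exp(2*t)]
  [4*t*exp(2*t), 2*t*exp(2*t) + exp(2*t)]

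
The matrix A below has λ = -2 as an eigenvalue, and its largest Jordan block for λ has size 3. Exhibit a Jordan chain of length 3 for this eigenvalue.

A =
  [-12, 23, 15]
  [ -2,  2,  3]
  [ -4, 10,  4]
A Jordan chain for λ = -2 of length 3:
v_1 = (-6, 0, -4)ᵀ
v_2 = (-10, -2, -4)ᵀ
v_3 = (1, 0, 0)ᵀ

Let N = A − (-2)·I. We want v_3 with N^3 v_3 = 0 but N^2 v_3 ≠ 0; then v_{j-1} := N · v_j for j = 3, …, 2.

Pick v_3 = (1, 0, 0)ᵀ.
Then v_2 = N · v_3 = (-10, -2, -4)ᵀ.
Then v_1 = N · v_2 = (-6, 0, -4)ᵀ.

Sanity check: (A − (-2)·I) v_1 = (0, 0, 0)ᵀ = 0. ✓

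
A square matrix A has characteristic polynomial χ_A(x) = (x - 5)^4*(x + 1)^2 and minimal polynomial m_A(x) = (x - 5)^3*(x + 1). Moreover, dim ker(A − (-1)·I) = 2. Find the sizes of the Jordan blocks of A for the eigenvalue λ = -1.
Block sizes for λ = -1: [1, 1]

Step 1 — from the characteristic polynomial, algebraic multiplicity of λ = -1 is 2. From dim ker(A − (-1)·I) = 2, there are exactly 2 Jordan blocks for λ = -1.
Step 2 — from the minimal polynomial, the factor (x + 1) tells us the largest block for λ = -1 has size 1.
Step 3 — with total size 2, 2 blocks, and largest block 1, the block sizes (in nonincreasing order) are [1, 1].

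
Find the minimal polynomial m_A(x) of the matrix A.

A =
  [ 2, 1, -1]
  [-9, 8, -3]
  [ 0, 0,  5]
x^2 - 10*x + 25

The characteristic polynomial is χ_A(x) = (x - 5)^3, so the eigenvalues are known. The minimal polynomial is
  m_A(x) = Π_λ (x − λ)^{k_λ}
where k_λ is the size of the *largest* Jordan block for λ (equivalently, the smallest k with (A − λI)^k v = 0 for every generalised eigenvector v of λ).

  λ = 5: largest Jordan block has size 2, contributing (x − 5)^2

So m_A(x) = (x - 5)^2 = x^2 - 10*x + 25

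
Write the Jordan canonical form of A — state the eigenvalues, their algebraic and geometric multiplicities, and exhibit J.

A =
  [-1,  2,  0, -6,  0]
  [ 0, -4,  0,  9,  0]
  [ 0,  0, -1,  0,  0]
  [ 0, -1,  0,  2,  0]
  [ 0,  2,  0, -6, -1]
J_2(-1) ⊕ J_1(-1) ⊕ J_1(-1) ⊕ J_1(-1)

The characteristic polynomial is
  det(x·I − A) = x^5 + 5*x^4 + 10*x^3 + 10*x^2 + 5*x + 1 = (x + 1)^5

Eigenvalues and multiplicities (the geometric multiplicity of λ is n − rank(A − λI), which equals the number of Jordan blocks for λ):
  λ = -1: algebraic multiplicity = 5, geometric multiplicity = 4

Determining the block sizes for each eigenvalue:
  λ = -1: 4 blocks summing to 5 forces exactly one block of size 2 and the rest size 1 → block sizes [2, 1, 1, 1]

Assembling the blocks gives a Jordan form
J =
  [-1,  1,  0,  0,  0]
  [ 0, -1,  0,  0,  0]
  [ 0,  0, -1,  0,  0]
  [ 0,  0,  0, -1,  0]
  [ 0,  0,  0,  0, -1]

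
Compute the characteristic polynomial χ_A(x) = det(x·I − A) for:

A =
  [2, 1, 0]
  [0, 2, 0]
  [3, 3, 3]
x^3 - 7*x^2 + 16*x - 12

Expanding det(x·I − A) (e.g. by cofactor expansion or by noting that A is similar to its Jordan form J, which has the same characteristic polynomial as A) gives
  χ_A(x) = x^3 - 7*x^2 + 16*x - 12
which factors as (x - 3)*(x - 2)^2. The eigenvalues (with algebraic multiplicities) are λ = 2 with multiplicity 2, λ = 3 with multiplicity 1.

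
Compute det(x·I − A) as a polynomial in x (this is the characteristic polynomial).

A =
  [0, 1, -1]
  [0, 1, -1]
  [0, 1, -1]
x^3

Expanding det(x·I − A) (e.g. by cofactor expansion or by noting that A is similar to its Jordan form J, which has the same characteristic polynomial as A) gives
  χ_A(x) = x^3
which factors as x^3. The eigenvalues (with algebraic multiplicities) are λ = 0 with multiplicity 3.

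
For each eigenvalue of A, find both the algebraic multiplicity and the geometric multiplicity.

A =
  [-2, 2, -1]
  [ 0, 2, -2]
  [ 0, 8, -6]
λ = -2: alg = 3, geom = 2

Step 1 — factor the characteristic polynomial to read off the algebraic multiplicities:
  χ_A(x) = (x + 2)^3

Step 2 — compute geometric multiplicities via the rank-nullity identity g(λ) = n − rank(A − λI):
  rank(A − (-2)·I) = 1, so dim ker(A − (-2)·I) = n − 1 = 2

Summary:
  λ = -2: algebraic multiplicity = 3, geometric multiplicity = 2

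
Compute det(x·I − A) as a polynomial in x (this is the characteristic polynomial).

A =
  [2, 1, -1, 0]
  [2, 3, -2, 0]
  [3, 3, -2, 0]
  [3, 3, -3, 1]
x^4 - 4*x^3 + 6*x^2 - 4*x + 1

Expanding det(x·I − A) (e.g. by cofactor expansion or by noting that A is similar to its Jordan form J, which has the same characteristic polynomial as A) gives
  χ_A(x) = x^4 - 4*x^3 + 6*x^2 - 4*x + 1
which factors as (x - 1)^4. The eigenvalues (with algebraic multiplicities) are λ = 1 with multiplicity 4.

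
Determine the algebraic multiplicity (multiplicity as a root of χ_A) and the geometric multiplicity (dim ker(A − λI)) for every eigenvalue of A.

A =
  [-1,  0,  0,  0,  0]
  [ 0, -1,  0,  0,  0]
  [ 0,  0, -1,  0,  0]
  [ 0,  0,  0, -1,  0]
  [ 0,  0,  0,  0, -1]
λ = -1: alg = 5, geom = 5

Step 1 — factor the characteristic polynomial to read off the algebraic multiplicities:
  χ_A(x) = (x + 1)^5

Step 2 — compute geometric multiplicities via the rank-nullity identity g(λ) = n − rank(A − λI):
  rank(A − (-1)·I) = 0, so dim ker(A − (-1)·I) = n − 0 = 5

Summary:
  λ = -1: algebraic multiplicity = 5, geometric multiplicity = 5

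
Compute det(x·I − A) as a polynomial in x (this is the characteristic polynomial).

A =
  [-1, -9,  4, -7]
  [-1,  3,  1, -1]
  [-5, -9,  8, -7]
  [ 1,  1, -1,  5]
x^4 - 15*x^3 + 84*x^2 - 208*x + 192

Expanding det(x·I − A) (e.g. by cofactor expansion or by noting that A is similar to its Jordan form J, which has the same characteristic polynomial as A) gives
  χ_A(x) = x^4 - 15*x^3 + 84*x^2 - 208*x + 192
which factors as (x - 4)^3*(x - 3). The eigenvalues (with algebraic multiplicities) are λ = 3 with multiplicity 1, λ = 4 with multiplicity 3.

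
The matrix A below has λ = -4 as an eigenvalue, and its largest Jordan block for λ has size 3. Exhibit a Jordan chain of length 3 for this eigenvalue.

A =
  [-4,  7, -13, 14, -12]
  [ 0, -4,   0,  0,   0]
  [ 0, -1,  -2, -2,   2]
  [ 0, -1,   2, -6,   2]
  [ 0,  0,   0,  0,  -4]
A Jordan chain for λ = -4 of length 3:
v_1 = (-1, 0, 0, 0, 0)ᵀ
v_2 = (7, 0, -1, -1, 0)ᵀ
v_3 = (0, 1, 0, 0, 0)ᵀ

Let N = A − (-4)·I. We want v_3 with N^3 v_3 = 0 but N^2 v_3 ≠ 0; then v_{j-1} := N · v_j for j = 3, …, 2.

Pick v_3 = (0, 1, 0, 0, 0)ᵀ.
Then v_2 = N · v_3 = (7, 0, -1, -1, 0)ᵀ.
Then v_1 = N · v_2 = (-1, 0, 0, 0, 0)ᵀ.

Sanity check: (A − (-4)·I) v_1 = (0, 0, 0, 0, 0)ᵀ = 0. ✓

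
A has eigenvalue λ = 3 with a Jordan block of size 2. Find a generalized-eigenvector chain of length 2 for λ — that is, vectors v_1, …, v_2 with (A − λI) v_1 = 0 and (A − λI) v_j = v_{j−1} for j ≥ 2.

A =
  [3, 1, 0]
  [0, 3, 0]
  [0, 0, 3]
A Jordan chain for λ = 3 of length 2:
v_1 = (1, 0, 0)ᵀ
v_2 = (0, 1, 0)ᵀ

Let N = A − (3)·I. We want v_2 with N^2 v_2 = 0 but N^1 v_2 ≠ 0; then v_{j-1} := N · v_j for j = 2, …, 2.

Pick v_2 = (0, 1, 0)ᵀ.
Then v_1 = N · v_2 = (1, 0, 0)ᵀ.

Sanity check: (A − (3)·I) v_1 = (0, 0, 0)ᵀ = 0. ✓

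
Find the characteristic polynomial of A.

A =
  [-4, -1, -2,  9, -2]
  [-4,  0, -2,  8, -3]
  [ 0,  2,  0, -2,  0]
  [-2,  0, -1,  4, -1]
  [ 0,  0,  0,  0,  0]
x^5

Expanding det(x·I − A) (e.g. by cofactor expansion or by noting that A is similar to its Jordan form J, which has the same characteristic polynomial as A) gives
  χ_A(x) = x^5
which factors as x^5. The eigenvalues (with algebraic multiplicities) are λ = 0 with multiplicity 5.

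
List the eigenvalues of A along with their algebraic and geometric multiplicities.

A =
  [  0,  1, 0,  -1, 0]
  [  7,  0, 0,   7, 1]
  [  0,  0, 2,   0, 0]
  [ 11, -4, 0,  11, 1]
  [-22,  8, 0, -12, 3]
λ = 2: alg = 3, geom = 2; λ = 5: alg = 2, geom = 1

Step 1 — factor the characteristic polynomial to read off the algebraic multiplicities:
  χ_A(x) = (x - 5)^2*(x - 2)^3

Step 2 — compute geometric multiplicities via the rank-nullity identity g(λ) = n − rank(A − λI):
  rank(A − (2)·I) = 3, so dim ker(A − (2)·I) = n − 3 = 2
  rank(A − (5)·I) = 4, so dim ker(A − (5)·I) = n − 4 = 1

Summary:
  λ = 2: algebraic multiplicity = 3, geometric multiplicity = 2
  λ = 5: algebraic multiplicity = 2, geometric multiplicity = 1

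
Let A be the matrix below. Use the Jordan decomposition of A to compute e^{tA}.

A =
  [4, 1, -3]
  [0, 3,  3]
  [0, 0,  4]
e^{tA} =
  [exp(4*t), exp(4*t) - exp(3*t), -3*exp(4*t) + 3*exp(3*t)]
  [0, exp(3*t), 3*exp(4*t) - 3*exp(3*t)]
  [0, 0, exp(4*t)]

Strategy: write A = P · J · P⁻¹ where J is a Jordan canonical form, so e^{tA} = P · e^{tJ} · P⁻¹, and e^{tJ} can be computed block-by-block.

A has Jordan form
J =
  [3, 0, 0]
  [0, 4, 0]
  [0, 0, 4]
(up to reordering of blocks).

Per-block formulas:
  For a 1×1 block at λ = 4: exp(t · [4]) = [e^(4t)].
  For a 1×1 block at λ = 3: exp(t · [3]) = [e^(3t)].

After assembling e^{tJ} and conjugating by P, we get:

e^{tA} =
  [exp(4*t), exp(4*t) - exp(3*t), -3*exp(4*t) + 3*exp(3*t)]
  [0, exp(3*t), 3*exp(4*t) - 3*exp(3*t)]
  [0, 0, exp(4*t)]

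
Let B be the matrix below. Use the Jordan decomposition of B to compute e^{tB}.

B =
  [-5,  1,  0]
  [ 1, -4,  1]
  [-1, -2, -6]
e^{tB} =
  [t^2*exp(-5*t)/2 + exp(-5*t), t^2*exp(-5*t)/2 + t*exp(-5*t), t^2*exp(-5*t)/2]
  [t*exp(-5*t), t*exp(-5*t) + exp(-5*t), t*exp(-5*t)]
  [-t^2*exp(-5*t)/2 - t*exp(-5*t), -t^2*exp(-5*t)/2 - 2*t*exp(-5*t), -t^2*exp(-5*t)/2 - t*exp(-5*t) + exp(-5*t)]

Strategy: write B = P · J · P⁻¹ where J is a Jordan canonical form, so e^{tB} = P · e^{tJ} · P⁻¹, and e^{tJ} can be computed block-by-block.

B has Jordan form
J =
  [-5,  1,  0]
  [ 0, -5,  1]
  [ 0,  0, -5]
(up to reordering of blocks).

Per-block formulas:
  For a 3×3 Jordan block J_3(-5): exp(t · J_3(-5)) = e^(-5t)·(I + t·N + (t^2/2)·N^2), where N is the 3×3 nilpotent shift.

After assembling e^{tJ} and conjugating by P, we get:

e^{tB} =
  [t^2*exp(-5*t)/2 + exp(-5*t), t^2*exp(-5*t)/2 + t*exp(-5*t), t^2*exp(-5*t)/2]
  [t*exp(-5*t), t*exp(-5*t) + exp(-5*t), t*exp(-5*t)]
  [-t^2*exp(-5*t)/2 - t*exp(-5*t), -t^2*exp(-5*t)/2 - 2*t*exp(-5*t), -t^2*exp(-5*t)/2 - t*exp(-5*t) + exp(-5*t)]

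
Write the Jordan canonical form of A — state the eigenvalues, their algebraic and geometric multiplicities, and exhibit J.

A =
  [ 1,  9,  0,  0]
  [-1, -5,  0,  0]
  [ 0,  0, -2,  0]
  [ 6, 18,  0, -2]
J_2(-2) ⊕ J_1(-2) ⊕ J_1(-2)

The characteristic polynomial is
  det(x·I − A) = x^4 + 8*x^3 + 24*x^2 + 32*x + 16 = (x + 2)^4

Eigenvalues and multiplicities (the geometric multiplicity of λ is n − rank(A − λI), which equals the number of Jordan blocks for λ):
  λ = -2: algebraic multiplicity = 4, geometric multiplicity = 3

Determining the block sizes for each eigenvalue:
  λ = -2: 3 blocks summing to 4 forces exactly one block of size 2 and the rest size 1 → block sizes [2, 1, 1]

Assembling the blocks gives a Jordan form
J =
  [-2,  1,  0,  0]
  [ 0, -2,  0,  0]
  [ 0,  0, -2,  0]
  [ 0,  0,  0, -2]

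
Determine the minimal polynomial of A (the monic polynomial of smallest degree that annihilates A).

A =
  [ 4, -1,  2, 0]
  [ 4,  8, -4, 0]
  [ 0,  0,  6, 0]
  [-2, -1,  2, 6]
x^2 - 12*x + 36

The characteristic polynomial is χ_A(x) = (x - 6)^4, so the eigenvalues are known. The minimal polynomial is
  m_A(x) = Π_λ (x − λ)^{k_λ}
where k_λ is the size of the *largest* Jordan block for λ (equivalently, the smallest k with (A − λI)^k v = 0 for every generalised eigenvector v of λ).

  λ = 6: largest Jordan block has size 2, contributing (x − 6)^2

So m_A(x) = (x - 6)^2 = x^2 - 12*x + 36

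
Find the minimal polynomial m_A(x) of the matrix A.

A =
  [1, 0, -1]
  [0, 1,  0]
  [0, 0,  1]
x^2 - 2*x + 1

The characteristic polynomial is χ_A(x) = (x - 1)^3, so the eigenvalues are known. The minimal polynomial is
  m_A(x) = Π_λ (x − λ)^{k_λ}
where k_λ is the size of the *largest* Jordan block for λ (equivalently, the smallest k with (A − λI)^k v = 0 for every generalised eigenvector v of λ).

  λ = 1: largest Jordan block has size 2, contributing (x − 1)^2

So m_A(x) = (x - 1)^2 = x^2 - 2*x + 1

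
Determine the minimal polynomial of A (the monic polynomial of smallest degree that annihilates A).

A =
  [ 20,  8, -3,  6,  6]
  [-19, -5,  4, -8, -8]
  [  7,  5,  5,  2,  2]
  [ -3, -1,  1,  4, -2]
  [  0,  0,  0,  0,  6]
x^3 - 18*x^2 + 108*x - 216

The characteristic polynomial is χ_A(x) = (x - 6)^5, so the eigenvalues are known. The minimal polynomial is
  m_A(x) = Π_λ (x − λ)^{k_λ}
where k_λ is the size of the *largest* Jordan block for λ (equivalently, the smallest k with (A − λI)^k v = 0 for every generalised eigenvector v of λ).

  λ = 6: largest Jordan block has size 3, contributing (x − 6)^3

So m_A(x) = (x - 6)^3 = x^3 - 18*x^2 + 108*x - 216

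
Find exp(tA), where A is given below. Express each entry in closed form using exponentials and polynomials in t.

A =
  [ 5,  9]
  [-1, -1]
e^{tA} =
  [3*t*exp(2*t) + exp(2*t), 9*t*exp(2*t)]
  [-t*exp(2*t), -3*t*exp(2*t) + exp(2*t)]

Strategy: write A = P · J · P⁻¹ where J is a Jordan canonical form, so e^{tA} = P · e^{tJ} · P⁻¹, and e^{tJ} can be computed block-by-block.

A has Jordan form
J =
  [2, 1]
  [0, 2]
(up to reordering of blocks).

Per-block formulas:
  For a 2×2 Jordan block J_2(2): exp(t · J_2(2)) = e^(2t)·(I + t·N), where N is the 2×2 nilpotent shift.

After assembling e^{tJ} and conjugating by P, we get:

e^{tA} =
  [3*t*exp(2*t) + exp(2*t), 9*t*exp(2*t)]
  [-t*exp(2*t), -3*t*exp(2*t) + exp(2*t)]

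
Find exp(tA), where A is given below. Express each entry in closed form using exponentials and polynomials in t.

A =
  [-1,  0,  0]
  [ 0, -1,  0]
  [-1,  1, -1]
e^{tA} =
  [exp(-t), 0, 0]
  [0, exp(-t), 0]
  [-t*exp(-t), t*exp(-t), exp(-t)]

Strategy: write A = P · J · P⁻¹ where J is a Jordan canonical form, so e^{tA} = P · e^{tJ} · P⁻¹, and e^{tJ} can be computed block-by-block.

A has Jordan form
J =
  [-1,  1,  0]
  [ 0, -1,  0]
  [ 0,  0, -1]
(up to reordering of blocks).

Per-block formulas:
  For a 2×2 Jordan block J_2(-1): exp(t · J_2(-1)) = e^(-1t)·(I + t·N), where N is the 2×2 nilpotent shift.
  For a 1×1 block at λ = -1: exp(t · [-1]) = [e^(-1t)].

After assembling e^{tJ} and conjugating by P, we get:

e^{tA} =
  [exp(-t), 0, 0]
  [0, exp(-t), 0]
  [-t*exp(-t), t*exp(-t), exp(-t)]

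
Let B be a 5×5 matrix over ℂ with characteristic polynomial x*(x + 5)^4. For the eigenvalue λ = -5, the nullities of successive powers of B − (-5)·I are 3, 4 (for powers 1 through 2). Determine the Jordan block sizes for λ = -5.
Block sizes for λ = -5: [2, 1, 1]

From the dimensions of kernels of powers, the number of Jordan blocks of size at least j is d_j − d_{j−1} where d_j = dim ker(N^j) (with d_0 = 0). Computing the differences gives [3, 1].
The number of blocks of size exactly k is (#blocks of size ≥ k) − (#blocks of size ≥ k + 1), so the partition is: 2 block(s) of size 1, 1 block(s) of size 2.
In nonincreasing order the block sizes are [2, 1, 1].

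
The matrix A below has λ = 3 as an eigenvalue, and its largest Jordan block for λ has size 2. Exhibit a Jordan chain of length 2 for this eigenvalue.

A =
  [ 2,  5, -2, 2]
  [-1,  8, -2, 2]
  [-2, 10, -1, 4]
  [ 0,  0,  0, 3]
A Jordan chain for λ = 3 of length 2:
v_1 = (-1, -1, -2, 0)ᵀ
v_2 = (1, 0, 0, 0)ᵀ

Let N = A − (3)·I. We want v_2 with N^2 v_2 = 0 but N^1 v_2 ≠ 0; then v_{j-1} := N · v_j for j = 2, …, 2.

Pick v_2 = (1, 0, 0, 0)ᵀ.
Then v_1 = N · v_2 = (-1, -1, -2, 0)ᵀ.

Sanity check: (A − (3)·I) v_1 = (0, 0, 0, 0)ᵀ = 0. ✓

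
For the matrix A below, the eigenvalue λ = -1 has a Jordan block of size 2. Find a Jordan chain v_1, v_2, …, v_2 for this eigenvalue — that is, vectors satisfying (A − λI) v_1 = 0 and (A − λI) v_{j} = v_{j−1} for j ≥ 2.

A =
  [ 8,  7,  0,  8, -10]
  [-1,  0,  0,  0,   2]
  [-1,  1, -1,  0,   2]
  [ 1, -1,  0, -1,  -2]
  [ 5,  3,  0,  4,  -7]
A Jordan chain for λ = -1 of length 2:
v_1 = (2, -2, -2, 2, 2)ᵀ
v_2 = (1, -1, 0, 0, 0)ᵀ

Let N = A − (-1)·I. We want v_2 with N^2 v_2 = 0 but N^1 v_2 ≠ 0; then v_{j-1} := N · v_j for j = 2, …, 2.

Pick v_2 = (1, -1, 0, 0, 0)ᵀ.
Then v_1 = N · v_2 = (2, -2, -2, 2, 2)ᵀ.

Sanity check: (A − (-1)·I) v_1 = (0, 0, 0, 0, 0)ᵀ = 0. ✓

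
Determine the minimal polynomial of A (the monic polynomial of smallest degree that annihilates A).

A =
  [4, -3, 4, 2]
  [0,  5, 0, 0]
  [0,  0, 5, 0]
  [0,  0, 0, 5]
x^2 - 9*x + 20

The characteristic polynomial is χ_A(x) = (x - 5)^3*(x - 4), so the eigenvalues are known. The minimal polynomial is
  m_A(x) = Π_λ (x − λ)^{k_λ}
where k_λ is the size of the *largest* Jordan block for λ (equivalently, the smallest k with (A − λI)^k v = 0 for every generalised eigenvector v of λ).

  λ = 4: largest Jordan block has size 1, contributing (x − 4)
  λ = 5: largest Jordan block has size 1, contributing (x − 5)

So m_A(x) = (x - 5)*(x - 4) = x^2 - 9*x + 20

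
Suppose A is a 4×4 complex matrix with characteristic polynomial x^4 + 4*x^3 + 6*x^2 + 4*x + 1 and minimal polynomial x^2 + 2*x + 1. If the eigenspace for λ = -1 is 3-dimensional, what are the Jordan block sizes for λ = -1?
Block sizes for λ = -1: [2, 1, 1]

Step 1 — from the characteristic polynomial, algebraic multiplicity of λ = -1 is 4. From dim ker(A − (-1)·I) = 3, there are exactly 3 Jordan blocks for λ = -1.
Step 2 — from the minimal polynomial, the factor (x + 1)^2 tells us the largest block for λ = -1 has size 2.
Step 3 — with total size 4, 3 blocks, and largest block 2, the block sizes (in nonincreasing order) are [2, 1, 1].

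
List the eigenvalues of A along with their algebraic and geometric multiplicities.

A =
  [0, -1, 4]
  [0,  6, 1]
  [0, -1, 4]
λ = 0: alg = 1, geom = 1; λ = 5: alg = 2, geom = 1

Step 1 — factor the characteristic polynomial to read off the algebraic multiplicities:
  χ_A(x) = x*(x - 5)^2

Step 2 — compute geometric multiplicities via the rank-nullity identity g(λ) = n − rank(A − λI):
  rank(A − (0)·I) = 2, so dim ker(A − (0)·I) = n − 2 = 1
  rank(A − (5)·I) = 2, so dim ker(A − (5)·I) = n − 2 = 1

Summary:
  λ = 0: algebraic multiplicity = 1, geometric multiplicity = 1
  λ = 5: algebraic multiplicity = 2, geometric multiplicity = 1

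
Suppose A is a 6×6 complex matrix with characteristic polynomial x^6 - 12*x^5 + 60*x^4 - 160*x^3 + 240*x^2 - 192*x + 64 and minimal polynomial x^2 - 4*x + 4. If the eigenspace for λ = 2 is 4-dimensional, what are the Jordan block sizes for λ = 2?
Block sizes for λ = 2: [2, 2, 1, 1]

Step 1 — from the characteristic polynomial, algebraic multiplicity of λ = 2 is 6. From dim ker(A − (2)·I) = 4, there are exactly 4 Jordan blocks for λ = 2.
Step 2 — from the minimal polynomial, the factor (x − 2)^2 tells us the largest block for λ = 2 has size 2.
Step 3 — with total size 6, 4 blocks, and largest block 2, the block sizes (in nonincreasing order) are [2, 2, 1, 1].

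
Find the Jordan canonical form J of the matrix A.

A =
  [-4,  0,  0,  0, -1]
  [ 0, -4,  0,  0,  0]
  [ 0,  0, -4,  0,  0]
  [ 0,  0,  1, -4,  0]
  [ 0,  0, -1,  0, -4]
J_3(-4) ⊕ J_1(-4) ⊕ J_1(-4)

The characteristic polynomial is
  det(x·I − A) = x^5 + 20*x^4 + 160*x^3 + 640*x^2 + 1280*x + 1024 = (x + 4)^5

Eigenvalues and multiplicities (the geometric multiplicity of λ is n − rank(A − λI), which equals the number of Jordan blocks for λ):
  λ = -4: algebraic multiplicity = 5, geometric multiplicity = 3

Determining the block sizes for each eigenvalue:
  λ = -4: with am = 5 and gm = 3, the partition is not yet determined (e.g. several partitions of 5 into 3 parts exist). Let N = A − (-4)·I. Computing rank(N^1) = 2, rank(N^2) = 1, rank(N^3) = 0; the number of blocks of size ≥ j is rank(N^{j−1}) − rank(N^j), giving [3, 1, 1]. So we have 1 block(s) of size 3, 2 block(s) of size 1 → block sizes [3, 1, 1]

Assembling the blocks gives a Jordan form
J =
  [-4,  1,  0,  0,  0]
  [ 0, -4,  1,  0,  0]
  [ 0,  0, -4,  0,  0]
  [ 0,  0,  0, -4,  0]
  [ 0,  0,  0,  0, -4]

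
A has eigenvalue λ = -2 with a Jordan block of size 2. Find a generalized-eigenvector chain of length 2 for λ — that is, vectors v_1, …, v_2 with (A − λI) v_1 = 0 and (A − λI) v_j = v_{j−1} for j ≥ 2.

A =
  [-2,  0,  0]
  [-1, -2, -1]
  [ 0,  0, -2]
A Jordan chain for λ = -2 of length 2:
v_1 = (0, -1, 0)ᵀ
v_2 = (1, 0, 0)ᵀ

Let N = A − (-2)·I. We want v_2 with N^2 v_2 = 0 but N^1 v_2 ≠ 0; then v_{j-1} := N · v_j for j = 2, …, 2.

Pick v_2 = (1, 0, 0)ᵀ.
Then v_1 = N · v_2 = (0, -1, 0)ᵀ.

Sanity check: (A − (-2)·I) v_1 = (0, 0, 0)ᵀ = 0. ✓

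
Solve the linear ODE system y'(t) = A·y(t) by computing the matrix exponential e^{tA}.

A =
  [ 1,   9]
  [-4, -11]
e^{tA} =
  [6*t*exp(-5*t) + exp(-5*t), 9*t*exp(-5*t)]
  [-4*t*exp(-5*t), -6*t*exp(-5*t) + exp(-5*t)]

Strategy: write A = P · J · P⁻¹ where J is a Jordan canonical form, so e^{tA} = P · e^{tJ} · P⁻¹, and e^{tJ} can be computed block-by-block.

A has Jordan form
J =
  [-5,  1]
  [ 0, -5]
(up to reordering of blocks).

Per-block formulas:
  For a 2×2 Jordan block J_2(-5): exp(t · J_2(-5)) = e^(-5t)·(I + t·N), where N is the 2×2 nilpotent shift.

After assembling e^{tJ} and conjugating by P, we get:

e^{tA} =
  [6*t*exp(-5*t) + exp(-5*t), 9*t*exp(-5*t)]
  [-4*t*exp(-5*t), -6*t*exp(-5*t) + exp(-5*t)]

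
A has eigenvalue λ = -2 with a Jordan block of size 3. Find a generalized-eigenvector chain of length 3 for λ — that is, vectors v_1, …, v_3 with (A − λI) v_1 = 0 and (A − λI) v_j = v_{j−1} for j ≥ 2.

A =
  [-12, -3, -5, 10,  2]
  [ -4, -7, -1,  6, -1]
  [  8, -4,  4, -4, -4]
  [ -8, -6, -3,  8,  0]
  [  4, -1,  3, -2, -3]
A Jordan chain for λ = -2 of length 3:
v_1 = (3, 6, 0, 6, -6)ᵀ
v_2 = (-3, -5, -4, -6, -1)ᵀ
v_3 = (0, 1, 0, 0, 0)ᵀ

Let N = A − (-2)·I. We want v_3 with N^3 v_3 = 0 but N^2 v_3 ≠ 0; then v_{j-1} := N · v_j for j = 3, …, 2.

Pick v_3 = (0, 1, 0, 0, 0)ᵀ.
Then v_2 = N · v_3 = (-3, -5, -4, -6, -1)ᵀ.
Then v_1 = N · v_2 = (3, 6, 0, 6, -6)ᵀ.

Sanity check: (A − (-2)·I) v_1 = (0, 0, 0, 0, 0)ᵀ = 0. ✓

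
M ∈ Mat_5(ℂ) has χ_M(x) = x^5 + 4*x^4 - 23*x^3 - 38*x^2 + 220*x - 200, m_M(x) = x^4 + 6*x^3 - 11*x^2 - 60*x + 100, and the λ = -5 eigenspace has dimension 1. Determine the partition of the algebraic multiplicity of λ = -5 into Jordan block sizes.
Block sizes for λ = -5: [2]

Step 1 — from the characteristic polynomial, algebraic multiplicity of λ = -5 is 2. From dim ker(M − (-5)·I) = 1, there are exactly 1 Jordan blocks for λ = -5.
Step 2 — from the minimal polynomial, the factor (x + 5)^2 tells us the largest block for λ = -5 has size 2.
Step 3 — with total size 2, 1 blocks, and largest block 2, the block sizes (in nonincreasing order) are [2].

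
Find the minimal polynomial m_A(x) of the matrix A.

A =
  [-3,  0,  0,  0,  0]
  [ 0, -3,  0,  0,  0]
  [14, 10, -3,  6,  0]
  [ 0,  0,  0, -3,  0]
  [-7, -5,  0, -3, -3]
x^2 + 6*x + 9

The characteristic polynomial is χ_A(x) = (x + 3)^5, so the eigenvalues are known. The minimal polynomial is
  m_A(x) = Π_λ (x − λ)^{k_λ}
where k_λ is the size of the *largest* Jordan block for λ (equivalently, the smallest k with (A − λI)^k v = 0 for every generalised eigenvector v of λ).

  λ = -3: largest Jordan block has size 2, contributing (x + 3)^2

So m_A(x) = (x + 3)^2 = x^2 + 6*x + 9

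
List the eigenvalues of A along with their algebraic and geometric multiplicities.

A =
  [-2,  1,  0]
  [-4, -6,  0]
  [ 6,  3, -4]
λ = -4: alg = 3, geom = 2

Step 1 — factor the characteristic polynomial to read off the algebraic multiplicities:
  χ_A(x) = (x + 4)^3

Step 2 — compute geometric multiplicities via the rank-nullity identity g(λ) = n − rank(A − λI):
  rank(A − (-4)·I) = 1, so dim ker(A − (-4)·I) = n − 1 = 2

Summary:
  λ = -4: algebraic multiplicity = 3, geometric multiplicity = 2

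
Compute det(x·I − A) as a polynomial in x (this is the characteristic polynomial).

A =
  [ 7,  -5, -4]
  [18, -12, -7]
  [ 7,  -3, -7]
x^3 + 12*x^2 + 48*x + 64

Expanding det(x·I − A) (e.g. by cofactor expansion or by noting that A is similar to its Jordan form J, which has the same characteristic polynomial as A) gives
  χ_A(x) = x^3 + 12*x^2 + 48*x + 64
which factors as (x + 4)^3. The eigenvalues (with algebraic multiplicities) are λ = -4 with multiplicity 3.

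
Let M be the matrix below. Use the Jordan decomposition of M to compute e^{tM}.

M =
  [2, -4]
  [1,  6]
e^{tM} =
  [-2*t*exp(4*t) + exp(4*t), -4*t*exp(4*t)]
  [t*exp(4*t), 2*t*exp(4*t) + exp(4*t)]

Strategy: write M = P · J · P⁻¹ where J is a Jordan canonical form, so e^{tM} = P · e^{tJ} · P⁻¹, and e^{tJ} can be computed block-by-block.

M has Jordan form
J =
  [4, 1]
  [0, 4]
(up to reordering of blocks).

Per-block formulas:
  For a 2×2 Jordan block J_2(4): exp(t · J_2(4)) = e^(4t)·(I + t·N), where N is the 2×2 nilpotent shift.

After assembling e^{tJ} and conjugating by P, we get:

e^{tM} =
  [-2*t*exp(4*t) + exp(4*t), -4*t*exp(4*t)]
  [t*exp(4*t), 2*t*exp(4*t) + exp(4*t)]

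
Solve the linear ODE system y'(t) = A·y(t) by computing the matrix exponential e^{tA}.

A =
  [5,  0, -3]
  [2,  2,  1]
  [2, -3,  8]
e^{tA} =
  [-3*t^2*exp(5*t) + exp(5*t), 9*t^2*exp(5*t)/2, -9*t^2*exp(5*t)/2 - 3*t*exp(5*t)]
  [-2*t^2*exp(5*t) + 2*t*exp(5*t), 3*t^2*exp(5*t) - 3*t*exp(5*t) + exp(5*t), -3*t^2*exp(5*t) + t*exp(5*t)]
  [2*t*exp(5*t), -3*t*exp(5*t), 3*t*exp(5*t) + exp(5*t)]

Strategy: write A = P · J · P⁻¹ where J is a Jordan canonical form, so e^{tA} = P · e^{tJ} · P⁻¹, and e^{tJ} can be computed block-by-block.

A has Jordan form
J =
  [5, 1, 0]
  [0, 5, 1]
  [0, 0, 5]
(up to reordering of blocks).

Per-block formulas:
  For a 3×3 Jordan block J_3(5): exp(t · J_3(5)) = e^(5t)·(I + t·N + (t^2/2)·N^2), where N is the 3×3 nilpotent shift.

After assembling e^{tJ} and conjugating by P, we get:

e^{tA} =
  [-3*t^2*exp(5*t) + exp(5*t), 9*t^2*exp(5*t)/2, -9*t^2*exp(5*t)/2 - 3*t*exp(5*t)]
  [-2*t^2*exp(5*t) + 2*t*exp(5*t), 3*t^2*exp(5*t) - 3*t*exp(5*t) + exp(5*t), -3*t^2*exp(5*t) + t*exp(5*t)]
  [2*t*exp(5*t), -3*t*exp(5*t), 3*t*exp(5*t) + exp(5*t)]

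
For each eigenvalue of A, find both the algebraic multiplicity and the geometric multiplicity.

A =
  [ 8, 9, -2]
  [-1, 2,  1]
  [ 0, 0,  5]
λ = 5: alg = 3, geom = 1

Step 1 — factor the characteristic polynomial to read off the algebraic multiplicities:
  χ_A(x) = (x - 5)^3

Step 2 — compute geometric multiplicities via the rank-nullity identity g(λ) = n − rank(A − λI):
  rank(A − (5)·I) = 2, so dim ker(A − (5)·I) = n − 2 = 1

Summary:
  λ = 5: algebraic multiplicity = 3, geometric multiplicity = 1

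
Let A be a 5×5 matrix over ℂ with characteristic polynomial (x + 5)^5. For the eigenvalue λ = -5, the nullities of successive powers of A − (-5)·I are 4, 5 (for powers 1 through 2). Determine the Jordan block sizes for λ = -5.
Block sizes for λ = -5: [2, 1, 1, 1]

From the dimensions of kernels of powers, the number of Jordan blocks of size at least j is d_j − d_{j−1} where d_j = dim ker(N^j) (with d_0 = 0). Computing the differences gives [4, 1].
The number of blocks of size exactly k is (#blocks of size ≥ k) − (#blocks of size ≥ k + 1), so the partition is: 3 block(s) of size 1, 1 block(s) of size 2.
In nonincreasing order the block sizes are [2, 1, 1, 1].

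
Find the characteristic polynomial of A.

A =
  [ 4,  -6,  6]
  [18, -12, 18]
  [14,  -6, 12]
x^3 - 4*x^2 - 12*x

Expanding det(x·I − A) (e.g. by cofactor expansion or by noting that A is similar to its Jordan form J, which has the same characteristic polynomial as A) gives
  χ_A(x) = x^3 - 4*x^2 - 12*x
which factors as x*(x - 6)*(x + 2). The eigenvalues (with algebraic multiplicities) are λ = -2 with multiplicity 1, λ = 0 with multiplicity 1, λ = 6 with multiplicity 1.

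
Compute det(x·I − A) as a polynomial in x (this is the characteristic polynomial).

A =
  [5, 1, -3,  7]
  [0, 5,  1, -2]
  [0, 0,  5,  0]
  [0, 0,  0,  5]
x^4 - 20*x^3 + 150*x^2 - 500*x + 625

Expanding det(x·I − A) (e.g. by cofactor expansion or by noting that A is similar to its Jordan form J, which has the same characteristic polynomial as A) gives
  χ_A(x) = x^4 - 20*x^3 + 150*x^2 - 500*x + 625
which factors as (x - 5)^4. The eigenvalues (with algebraic multiplicities) are λ = 5 with multiplicity 4.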